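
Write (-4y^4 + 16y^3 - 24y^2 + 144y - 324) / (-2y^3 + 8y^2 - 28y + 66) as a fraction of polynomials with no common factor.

(2y^3 - 2y^2 + 6y - 54)/(y^2 - y + 11)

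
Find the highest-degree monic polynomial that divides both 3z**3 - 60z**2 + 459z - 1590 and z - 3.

Repeated division with remainder:
  3z**3 - 60z**2 + 459z - 1590 = (3z**2 - 51z + 306)(z - 3) + (-672)
  z - 3 = (-(1/672)z + 1/224)(-672) + (0)
The last nonzero remainder is the constant -672, so the polynomials are coprime and gcd = 1.

1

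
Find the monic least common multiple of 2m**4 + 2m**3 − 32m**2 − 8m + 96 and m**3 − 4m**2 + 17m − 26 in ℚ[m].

Euclidean algorithm in ℚ[m]:
  2m**4 + 2m**3 − 32m**2 − 8m + 96 = (2m + 10)(m**3 − 4m**2 + 17m − 26) + (−26m**2 − 126m + 356)
  m**3 − 4m**2 + 17m − 26 = (−(1/26)m + 115/338)(−26m**2 − 126m + 356) + ((12432/169)m − 24864/169)
  −26m**2 − 126m + 356 = (−(2197/6216)m − 15041/6216)((12432/169)m − 24864/169) + (0)
Last nonzero remainder: (12432/169)m − 24864/169. Dividing through by 12432/169 gives the monic gcd m − 2.
Then lcm(f, g) = f·g / gcd(f, g); expanding and making the result monic gives the answer.

m**6 − m**5 − 5m**4 + 41m**3 − 152m**2 − 148m + 624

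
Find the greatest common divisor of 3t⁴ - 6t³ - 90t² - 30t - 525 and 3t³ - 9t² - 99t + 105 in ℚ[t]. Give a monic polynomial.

t² - 2t - 35

Apply the Euclidean algorithm:
  3t⁴ - 6t³ - 90t² - 30t - 525 = (t + 1)(3t³ - 9t² - 99t + 105) + (18t² - 36t - 630)
  3t³ - 9t² - 99t + 105 = ((1/6)t - 1/6)(18t² - 36t - 630) + (0)
Last nonzero remainder: 18t² - 36t - 630. Dividing through by 18 gives the monic gcd t² - 2t - 35.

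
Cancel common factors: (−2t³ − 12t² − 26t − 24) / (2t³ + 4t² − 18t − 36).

Euclidean algorithm in ℚ[t]:
  −2t³ − 12t² − 26t − 24 = (−1)(2t³ + 4t² − 18t − 36) + (−8t² − 44t − 60)
  2t³ + 4t² − 18t − 36 = (−(1/4)t + 7/8)(−8t² − 44t − 60) + ((11/2)t + 33/2)
  −8t² − 44t − 60 = (−(16/11)t − 40/11)((11/2)t + 33/2) + (0)
Last nonzero remainder: (11/2)t + 33/2. Dividing through by 11/2 gives the monic gcd t + 3.
Cancel t + 3 from numerator and denominator to get the reduced form.

(−t² − 3t − 4)/(t² − t − 6)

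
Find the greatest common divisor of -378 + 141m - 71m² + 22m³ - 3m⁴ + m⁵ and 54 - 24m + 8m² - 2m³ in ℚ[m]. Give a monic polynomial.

-27 + 12m - 4m² + m³

Euclidean algorithm in ℚ[m]:
  m⁵ - 3m⁴ + 22m³ - 71m² + 141m - 378 = (-(1/2)m² - (1/2)m - 7)(-2m³ + 8m² - 24m + 54) + (0)
Last nonzero remainder: -2m³ + 8m² - 24m + 54. Dividing through by -2 gives the monic gcd m³ - 4m² + 12m - 27.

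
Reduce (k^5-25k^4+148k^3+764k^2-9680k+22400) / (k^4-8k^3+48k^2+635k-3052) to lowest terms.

(k^3-28k^2+260k-800)/(k^2-11k+109)

By polynomial division,
  k^5-25k^4+148k^3+764k^2-9680k+22400 = (k-17)(k^4-8k^3+48k^2+635k-3052) + (-36k^3+945k^2+4167k-29484)
  k^4-8k^3+48k^2+635k-3052 = (-(1/36)k-73/144)(-36k^3+945k^2+4167k-29484) + ((10285/16)k^2+(30855/16)k-71995/4)
  -36k^3+945k^2+4167k-29484 = (-(576/10285)k+16848/10285)((10285/16)k^2+(30855/16)k-71995/4) + (0)
Last nonzero remainder: (10285/16)k^2+(30855/16)k-71995/4. Dividing through by 10285/16 gives the monic gcd k^2+3k-28.
Cancel k^2+3k-28 from numerator and denominator to get the reduced form.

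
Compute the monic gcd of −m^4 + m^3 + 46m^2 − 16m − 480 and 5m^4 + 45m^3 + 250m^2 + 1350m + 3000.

Repeated division with remainder:
  −m^4 + m^3 + 46m^2 − 16m − 480 = (−1/5)(5m^4 + 45m^3 + 250m^2 + 1350m + 3000) + (10m^3 + 96m^2 + 254m + 120)
  5m^4 + 45m^3 + 250m^2 + 1350m + 3000 = ((1/2)m − 3/10)(10m^3 + 96m^2 + 254m + 120) + ((759/5)m^2 + (6831/5)m + 3036)
  10m^3 + 96m^2 + 254m + 120 = ((50/759)m + 10/253)((759/5)m^2 + (6831/5)m + 3036) + (0)
Last nonzero remainder: (759/5)m^2 + (6831/5)m + 3036. Dividing through by 759/5 gives the monic gcd m^2 + 9m + 20.

m^2 + 9m + 20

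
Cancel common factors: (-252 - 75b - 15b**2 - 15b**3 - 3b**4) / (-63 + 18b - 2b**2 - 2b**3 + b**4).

Apply the Euclidean algorithm:
  -3b**4 - 15b**3 - 15b**2 - 75b - 252 = (-3)(b**4 - 2b**3 - 2b**2 + 18b - 63) + (-21b**3 - 21b**2 - 21b - 441)
  b**4 - 2b**3 - 2b**2 + 18b - 63 = (-(1/21)b + 1/7)(-21b**3 - 21b**2 - 21b - 441) + (0)
Last nonzero remainder: -21b**3 - 21b**2 - 21b - 441. Dividing through by -21 gives the monic gcd b**3 + b**2 + b + 21.
Cancel b**3 + b**2 + b + 21 from numerator and denominator to get the reduced form.

(-12 - 3b)/(-3 + b)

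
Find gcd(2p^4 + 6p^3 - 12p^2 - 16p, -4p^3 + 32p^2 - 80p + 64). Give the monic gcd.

p - 2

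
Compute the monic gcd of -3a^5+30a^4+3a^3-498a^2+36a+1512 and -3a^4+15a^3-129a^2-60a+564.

Repeated division with remainder:
  -3a^5+30a^4+3a^3-498a^2+36a+1512 = (a-5)(-3a^4+15a^3-129a^2-60a+564) + (207a^3-1083a^2-828a+4332)
  -3a^4+15a^3-129a^2-60a+564 = (-(1/69)a-16/4761)(207a^3-1083a^2-828a+4332) + (-(229543/1587)a^2+918172/1587)
  207a^3-1083a^2-828a+4332 = (-(328509/229543)a+1718721/229543)(-(229543/1587)a^2+918172/1587) + (0)
Last nonzero remainder: -(229543/1587)a^2+918172/1587. Dividing through by -229543/1587 gives the monic gcd a^2-4.

a^2-4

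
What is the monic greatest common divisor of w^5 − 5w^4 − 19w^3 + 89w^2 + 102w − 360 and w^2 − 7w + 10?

w^2 − 7w + 10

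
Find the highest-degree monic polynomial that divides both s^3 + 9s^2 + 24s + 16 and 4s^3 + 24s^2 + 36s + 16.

Repeated division with remainder:
  s^3 + 9s^2 + 24s + 16 = (1/4)(4s^3 + 24s^2 + 36s + 16) + (3s^2 + 15s + 12)
  4s^3 + 24s^2 + 36s + 16 = ((4/3)s + 4/3)(3s^2 + 15s + 12) + (0)
Last nonzero remainder: 3s^2 + 15s + 12. Dividing through by 3 gives the monic gcd s^2 + 5s + 4.

s^2 + 5s + 4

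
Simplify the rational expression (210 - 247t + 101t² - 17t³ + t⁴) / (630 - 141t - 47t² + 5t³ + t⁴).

(14 - 9t + t²)/(42 + 13t + t²)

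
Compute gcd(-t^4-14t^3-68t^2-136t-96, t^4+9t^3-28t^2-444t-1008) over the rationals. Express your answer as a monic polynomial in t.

t^2+10t+24

By polynomial division,
  -t^4-14t^3-68t^2-136t-96 = (-1)(t^4+9t^3-28t^2-444t-1008) + (-5t^3-96t^2-580t-1104)
  t^4+9t^3-28t^2-444t-1008 = (-(1/5)t+51/25)(-5t^3-96t^2-580t-1104) + ((1296/25)t^2+(2592/5)t+31104/25)
  -5t^3-96t^2-580t-1104 = (-(125/1296)t-575/648)((1296/25)t^2+(2592/5)t+31104/25) + (0)
Last nonzero remainder: (1296/25)t^2+(2592/5)t+31104/25. Dividing through by 1296/25 gives the monic gcd t^2+10t+24.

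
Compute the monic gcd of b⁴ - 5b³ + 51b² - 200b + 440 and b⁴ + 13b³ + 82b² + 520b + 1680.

By polynomial division,
  b⁴ - 5b³ + 51b² - 200b + 440 = (b⁴ + 13b³ + 82b² + 520b + 1680) + (-18b³ - 31b² - 720b - 1240)
  b⁴ + 13b³ + 82b² + 520b + 1680 = (-(1/18)b - 203/324)(-18b³ - 31b² - 720b - 1240) + ((7315/324)b² + 73150/81)
  -18b³ - 31b² - 720b - 1240 = (-(5832/7315)b - 10044/7315)((7315/324)b² + 73150/81) + (0)
Last nonzero remainder: (7315/324)b² + 73150/81. Dividing through by 7315/324 gives the monic gcd b² + 40.

b² + 40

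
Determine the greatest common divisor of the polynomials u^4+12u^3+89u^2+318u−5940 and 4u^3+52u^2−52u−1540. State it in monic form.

By polynomial division,
  u^4+12u^3+89u^2+318u−5940 = ((1/4)u−1/4)(4u^3+52u^2−52u−1540) + (115u^2+690u−6325)
  4u^3+52u^2−52u−1540 = ((4/115)u+28/115)(115u^2+690u−6325) + (0)
Last nonzero remainder: 115u^2+690u−6325. Dividing through by 115 gives the monic gcd u^2+6u−55.

u^2+6u−55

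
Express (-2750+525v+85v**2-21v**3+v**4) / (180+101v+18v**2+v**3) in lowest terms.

(-550+215v-26v**2+v**3)/(36+13v+v**2)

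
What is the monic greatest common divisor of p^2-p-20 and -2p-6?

Euclidean algorithm in ℚ[p]:
  p^2-p-20 = (-(1/2)p+2)(-2p-6) + (-8)
  -2p-6 = ((1/4)p+3/4)(-8) + (0)
The last nonzero remainder is the constant -8, so the polynomials are coprime and gcd = 1.

1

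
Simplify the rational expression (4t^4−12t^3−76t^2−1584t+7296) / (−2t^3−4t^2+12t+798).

(−2t^2+24t−64)/(t−7)

Euclidean algorithm in ℚ[t]:
  4t^4−12t^3−76t^2−1584t+7296 = (−2t+10)(−2t^3−4t^2+12t+798) + (−12t^2−108t−684)
  −2t^3−4t^2+12t+798 = ((1/6)t−7/6)(−12t^2−108t−684) + (0)
Last nonzero remainder: −12t^2−108t−684. Dividing through by −12 gives the monic gcd t^2+9t+57.
Cancel t^2+9t+57 from numerator and denominator to get the reduced form.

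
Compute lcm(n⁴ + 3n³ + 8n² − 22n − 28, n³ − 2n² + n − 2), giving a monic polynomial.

By polynomial division,
  n⁴ + 3n³ + 8n² − 22n − 28 = (n + 5)(n³ − 2n² + n − 2) + (17n² − 25n − 18)
  n³ − 2n² + n − 2 = ((1/17)n − 9/289)(17n² − 25n − 18) + ((370/289)n − 740/289)
  17n² − 25n − 18 = ((4913/370)n + 2601/370)((370/289)n − 740/289) + (0)
Last nonzero remainder: (370/289)n − 740/289. Dividing through by 370/289 gives the monic gcd n − 2.
Then lcm(f, g) = f·g / gcd(f, g); expanding and making the result monic gives the answer.

n⁶ + 3n⁵ + 9n⁴ − 19n³ − 20n² − 22n − 28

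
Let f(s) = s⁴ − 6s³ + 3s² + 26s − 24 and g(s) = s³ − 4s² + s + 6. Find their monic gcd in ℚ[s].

Repeated division with remainder:
  s⁴ − 6s³ + 3s² + 26s − 24 = (s − 2)(s³ − 4s² + s + 6) + (−6s² + 22s − 12)
  s³ − 4s² + s + 6 = (−(1/6)s + 1/18)(−6s² + 22s − 12) + (−(20/9)s + 20/3)
  −6s² + 22s − 12 = ((27/10)s − 9/5)(−(20/9)s + 20/3) + (0)
Last nonzero remainder: −(20/9)s + 20/3. Dividing through by −20/9 gives the monic gcd s − 3.

s − 3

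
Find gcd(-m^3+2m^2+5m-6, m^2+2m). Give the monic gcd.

Repeated division with remainder:
  -m^3+2m^2+5m-6 = (-m+4)(m^2+2m) + (-3m-6)
  m^2+2m = (-(1/3)m)(-3m-6) + (0)
Last nonzero remainder: -3m-6. Dividing through by -3 gives the monic gcd m+2.

m+2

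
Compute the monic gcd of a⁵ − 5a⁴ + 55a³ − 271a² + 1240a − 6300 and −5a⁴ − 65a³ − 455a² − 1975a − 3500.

a² + 4a + 35

Apply the Euclidean algorithm:
  a⁵ − 5a⁴ + 55a³ − 271a² + 1240a − 6300 = (−(1/5)a + 18/5)(−5a⁴ − 65a³ − 455a² − 1975a − 3500) + (198a³ + 972a² + 7650a + 6300)
  −5a⁴ − 65a³ − 455a² − 1975a − 3500 = (−(5/198)a − 445/2178)(198a³ + 972a² + 7650a + 6300) + (−(7650/121)a² − (30600/121)a − 267750/121)
  198a³ + 972a² + 7650a + 6300 = (−(1331/425)a − 242/85)(−(7650/121)a² − (30600/121)a − 267750/121) + (0)
Last nonzero remainder: −(7650/121)a² − (30600/121)a − 267750/121. Dividing through by −7650/121 gives the monic gcd a² + 4a + 35.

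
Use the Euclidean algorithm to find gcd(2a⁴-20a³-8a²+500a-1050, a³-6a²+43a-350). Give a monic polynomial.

a-7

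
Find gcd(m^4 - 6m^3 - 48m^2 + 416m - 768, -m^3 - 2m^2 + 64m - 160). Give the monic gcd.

m^2 - 8m + 16

By polynomial division,
  m^4 - 6m^3 - 48m^2 + 416m - 768 = (-m + 8)(-m^3 - 2m^2 + 64m - 160) + (32m^2 - 256m + 512)
  -m^3 - 2m^2 + 64m - 160 = (-(1/32)m - 5/16)(32m^2 - 256m + 512) + (0)
Last nonzero remainder: 32m^2 - 256m + 512. Dividing through by 32 gives the monic gcd m^2 - 8m + 16.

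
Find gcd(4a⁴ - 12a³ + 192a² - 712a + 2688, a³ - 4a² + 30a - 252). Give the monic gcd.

Repeated division with remainder:
  4a⁴ - 12a³ + 192a² - 712a + 2688 = (4a + 4)(a³ - 4a² + 30a - 252) + (88a² + 176a + 3696)
  a³ - 4a² + 30a - 252 = ((1/88)a - 3/44)(88a² + 176a + 3696) + (0)
Last nonzero remainder: 88a² + 176a + 3696. Dividing through by 88 gives the monic gcd a² + 2a + 42.

a² + 2a + 42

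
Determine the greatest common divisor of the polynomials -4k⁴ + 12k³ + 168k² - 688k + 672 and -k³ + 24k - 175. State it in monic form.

k + 7

By polynomial division,
  -4k⁴ + 12k³ + 168k² - 688k + 672 = (4k - 12)(-k³ + 24k - 175) + (72k² + 300k - 1428)
  -k³ + 24k - 175 = (-(1/72)k + 25/432)(72k² + 300k - 1428) + (-(475/36)k - 3325/36)
  72k² + 300k - 1428 = (-(2592/475)k + 7344/475)(-(475/36)k - 3325/36) + (0)
Last nonzero remainder: -(475/36)k - 3325/36. Dividing through by -475/36 gives the monic gcd k + 7.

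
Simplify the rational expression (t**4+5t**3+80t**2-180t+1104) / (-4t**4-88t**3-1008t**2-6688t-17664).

(-t**2+3t-12)/(4t**2+56t+192)

By polynomial division,
  t**4+5t**3+80t**2-180t+1104 = (-1/4)(-4t**4-88t**3-1008t**2-6688t-17664) + (-17t**3-172t**2-1852t-3312)
  -4t**4-88t**3-1008t**2-6688t-17664 = ((4/17)t+808/289)(-17t**3-172t**2-1852t-3312) + (-(26400/289)t**2-(211200/289)t-2428800/289)
  -17t**3-172t**2-1852t-3312 = ((4913/26400)t+867/2200)(-(26400/289)t**2-(211200/289)t-2428800/289) + (0)
Last nonzero remainder: -(26400/289)t**2-(211200/289)t-2428800/289. Dividing through by -26400/289 gives the monic gcd t**2+8t+92.
Cancel t**2+8t+92 from numerator and denominator to get the reduced form.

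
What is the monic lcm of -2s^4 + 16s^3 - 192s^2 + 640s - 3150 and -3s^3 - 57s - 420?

s^5 - 4s^4 + 64s^3 + 64s^2 + 295s + 6300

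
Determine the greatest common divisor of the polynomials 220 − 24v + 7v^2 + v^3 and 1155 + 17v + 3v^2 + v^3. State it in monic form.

11 + v

Euclidean algorithm in ℚ[v]:
  v^3 + 7v^2 − 24v + 220 = (v^3 + 3v^2 + 17v + 1155) + (4v^2 − 41v − 935)
  v^3 + 3v^2 + 17v + 1155 = ((1/4)v + 53/16)(4v^2 − 41v − 935) + ((6185/16)v + 68035/16)
  4v^2 − 41v − 935 = ((64/6185)v − 272/1237)((6185/16)v + 68035/16) + (0)
Last nonzero remainder: (6185/16)v + 68035/16. Dividing through by 6185/16 gives the monic gcd v + 11.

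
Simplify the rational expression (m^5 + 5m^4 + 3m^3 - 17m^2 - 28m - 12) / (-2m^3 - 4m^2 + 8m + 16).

Euclidean algorithm in ℚ[m]:
  m^5 + 5m^4 + 3m^3 - 17m^2 - 28m - 12 = (-(1/2)m^2 - (3/2)m - 1/2)(-2m^3 - 4m^2 + 8m + 16) + (m^2 - 4)
  -2m^3 - 4m^2 + 8m + 16 = (-2m - 4)(m^2 - 4) + (0)
The last nonzero remainder m^2 - 4 is already monic.
Cancel m^2 - 4 from numerator and denominator to get the reduced form.

(-m^3 - 5m^2 - 7m - 3)/(2m + 4)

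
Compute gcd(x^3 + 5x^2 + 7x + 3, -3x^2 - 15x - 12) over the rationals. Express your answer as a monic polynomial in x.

x + 1

Repeated division with remainder:
  x^3 + 5x^2 + 7x + 3 = (-(1/3)x)(-3x^2 - 15x - 12) + (3x + 3)
  -3x^2 - 15x - 12 = (-x - 4)(3x + 3) + (0)
Last nonzero remainder: 3x + 3. Dividing through by 3 gives the monic gcd x + 1.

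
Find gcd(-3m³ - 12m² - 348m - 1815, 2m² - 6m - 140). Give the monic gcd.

Apply the Euclidean algorithm:
  -3m³ - 12m² - 348m - 1815 = (-(3/2)m - 21/2)(2m² - 6m - 140) + (-621m - 3285)
  2m² - 6m - 140 = (-(2/621)m + 1144/42849)(-621m - 3285) + (-248980/4761)
  -621m - 3285 = ((2956581/248980)m + 3127977/49796)(-248980/4761) + (0)
The last nonzero remainder is the constant -248980/4761, so the polynomials are coprime and gcd = 1.

1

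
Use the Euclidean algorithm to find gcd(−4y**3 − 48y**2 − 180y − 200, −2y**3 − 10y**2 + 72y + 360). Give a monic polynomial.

Repeated division with remainder:
  −4y**3 − 48y**2 − 180y − 200 = (2)(−2y**3 − 10y**2 + 72y + 360) + (−28y**2 − 324y − 920)
  −2y**3 − 10y**2 + 72y + 360 = ((1/14)y − 23/49)(−28y**2 − 324y − 920) + (−(704/49)y − 3520/49)
  −28y**2 − 324y − 920 = ((343/176)y + 1127/88)(−(704/49)y − 3520/49) + (0)
Last nonzero remainder: −(704/49)y − 3520/49. Dividing through by −704/49 gives the monic gcd y + 5.

y + 5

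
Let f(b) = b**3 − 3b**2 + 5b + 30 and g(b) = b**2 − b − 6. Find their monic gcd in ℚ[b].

Apply the Euclidean algorithm:
  b**3 − 3b**2 + 5b + 30 = (b − 2)(b**2 − b − 6) + (9b + 18)
  b**2 − b − 6 = ((1/9)b − 1/3)(9b + 18) + (0)
Last nonzero remainder: 9b + 18. Dividing through by 9 gives the monic gcd b + 2.

b + 2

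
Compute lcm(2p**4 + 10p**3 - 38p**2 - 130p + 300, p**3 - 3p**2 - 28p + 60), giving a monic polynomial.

p**5 - p**4 - 49p**3 + 49p**2 + 540p - 900

Euclidean algorithm in ℚ[p]:
  2p**4 + 10p**3 - 38p**2 - 130p + 300 = (2p + 16)(p**3 - 3p**2 - 28p + 60) + (66p**2 + 198p - 660)
  p**3 - 3p**2 - 28p + 60 = ((1/66)p - 1/11)(66p**2 + 198p - 660) + (0)
Last nonzero remainder: 66p**2 + 198p - 660. Dividing through by 66 gives the monic gcd p**2 + 3p - 10.
Then lcm(f, g) = f·g / gcd(f, g); expanding and making the result monic gives the answer.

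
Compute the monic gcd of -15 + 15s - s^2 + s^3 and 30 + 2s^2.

Apply the Euclidean algorithm:
  s^3 - s^2 + 15s - 15 = ((1/2)s - 1/2)(2s^2 + 30) + (0)
Last nonzero remainder: 2s^2 + 30. Dividing through by 2 gives the monic gcd s^2 + 15.

15 + s^2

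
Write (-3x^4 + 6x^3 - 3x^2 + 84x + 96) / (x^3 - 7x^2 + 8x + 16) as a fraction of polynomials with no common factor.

(-3x^2 - 3x - 24)/(x - 4)

Euclidean algorithm in ℚ[x]:
  -3x^4 + 6x^3 - 3x^2 + 84x + 96 = (-3x - 15)(x^3 - 7x^2 + 8x + 16) + (-84x^2 + 252x + 336)
  x^3 - 7x^2 + 8x + 16 = (-(1/84)x + 1/21)(-84x^2 + 252x + 336) + (0)
Last nonzero remainder: -84x^2 + 252x + 336. Dividing through by -84 gives the monic gcd x^2 - 3x - 4.
Cancel x^2 - 3x - 4 from numerator and denominator to get the reduced form.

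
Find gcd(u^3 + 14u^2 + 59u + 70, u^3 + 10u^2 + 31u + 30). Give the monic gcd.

u^2 + 7u + 10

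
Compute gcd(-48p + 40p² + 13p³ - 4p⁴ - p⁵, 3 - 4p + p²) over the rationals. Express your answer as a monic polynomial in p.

Repeated division with remainder:
  -p⁵ - 4p⁴ + 13p³ + 40p² - 48p = (-p³ - 8p² - 16p)(p² - 4p + 3) + (0)
The last nonzero remainder p² - 4p + 3 is already monic.

3 - 4p + p²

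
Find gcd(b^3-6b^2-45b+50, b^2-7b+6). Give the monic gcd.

b-1

Apply the Euclidean algorithm:
  b^3-6b^2-45b+50 = (b+1)(b^2-7b+6) + (-44b+44)
  b^2-7b+6 = (-(1/44)b+3/22)(-44b+44) + (0)
Last nonzero remainder: -44b+44. Dividing through by -44 gives the monic gcd b-1.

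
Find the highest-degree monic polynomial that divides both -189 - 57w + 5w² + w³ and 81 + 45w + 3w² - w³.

Apply the Euclidean algorithm:
  w³ + 5w² - 57w - 189 = (-1)(-w³ + 3w² + 45w + 81) + (8w² - 12w - 108)
  -w³ + 3w² + 45w + 81 = (-(1/8)w + 3/16)(8w² - 12w - 108) + ((135/4)w + 405/4)
  8w² - 12w - 108 = ((32/135)w - 16/15)((135/4)w + 405/4) + (0)
Last nonzero remainder: (135/4)w + 405/4. Dividing through by 135/4 gives the monic gcd w + 3.

3 + w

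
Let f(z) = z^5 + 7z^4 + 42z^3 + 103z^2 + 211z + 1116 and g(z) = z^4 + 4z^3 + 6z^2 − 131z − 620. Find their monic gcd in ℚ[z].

z^3 + 9z^2 + 51z + 124

Euclidean algorithm in ℚ[z]:
  z^5 + 7z^4 + 42z^3 + 103z^2 + 211z + 1116 = (z + 3)(z^4 + 4z^3 + 6z^2 − 131z − 620) + (24z^3 + 216z^2 + 1224z + 2976)
  z^4 + 4z^3 + 6z^2 − 131z − 620 = ((1/24)z − 5/24)(24z^3 + 216z^2 + 1224z + 2976) + (0)
Last nonzero remainder: 24z^3 + 216z^2 + 1224z + 2976. Dividing through by 24 gives the monic gcd z^3 + 9z^2 + 51z + 124.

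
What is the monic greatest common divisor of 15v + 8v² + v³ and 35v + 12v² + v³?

By polynomial division,
  v³ + 8v² + 15v = (v³ + 12v² + 35v) + (-4v² - 20v)
  v³ + 12v² + 35v = (-(1/4)v - 7/4)(-4v² - 20v) + (0)
Last nonzero remainder: -4v² - 20v. Dividing through by -4 gives the monic gcd v² + 5v.

5v + v²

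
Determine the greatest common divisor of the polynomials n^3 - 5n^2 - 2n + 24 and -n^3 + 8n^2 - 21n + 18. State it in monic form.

n - 3

Repeated division with remainder:
  n^3 - 5n^2 - 2n + 24 = (-1)(-n^3 + 8n^2 - 21n + 18) + (3n^2 - 23n + 42)
  -n^3 + 8n^2 - 21n + 18 = (-(1/3)n + 1/9)(3n^2 - 23n + 42) + (-(40/9)n + 40/3)
  3n^2 - 23n + 42 = (-(27/40)n + 63/20)(-(40/9)n + 40/3) + (0)
Last nonzero remainder: -(40/9)n + 40/3. Dividing through by -40/9 gives the monic gcd n - 3.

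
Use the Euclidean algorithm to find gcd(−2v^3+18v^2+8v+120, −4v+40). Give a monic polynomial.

v−10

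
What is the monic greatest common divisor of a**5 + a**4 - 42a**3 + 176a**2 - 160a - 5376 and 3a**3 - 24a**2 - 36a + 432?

By polynomial division,
  a**5 + a**4 - 42a**3 + 176a**2 - 160a - 5376 = ((1/3)a**2 + 3a + 14)(3a**3 - 24a**2 - 36a + 432) + (476a**2 - 952a - 11424)
  3a**3 - 24a**2 - 36a + 432 = ((3/476)a - 9/238)(476a**2 - 952a - 11424) + (0)
Last nonzero remainder: 476a**2 - 952a - 11424. Dividing through by 476 gives the monic gcd a**2 - 2a - 24.

a**2 - 2a - 24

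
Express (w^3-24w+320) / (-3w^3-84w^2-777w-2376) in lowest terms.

Repeated division with remainder:
  w^3-24w+320 = (-1/3)(-3w^3-84w^2-777w-2376) + (-28w^2-283w-472)
  -3w^3-84w^2-777w-2376 = ((3/28)w+1503/784)(-28w^2-283w-472) + (-(144171/784)w-144171/98)
  -28w^2-283w-472 = ((21952/144171)w+46256/144171)(-(144171/784)w-144171/98) + (0)
Last nonzero remainder: -(144171/784)w-144171/98. Dividing through by -144171/784 gives the monic gcd w+8.
Cancel w+8 from numerator and denominator to get the reduced form.

(-w^2+8w-40)/(3w^2+60w+297)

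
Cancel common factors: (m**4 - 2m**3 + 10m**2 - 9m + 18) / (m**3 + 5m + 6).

Repeated division with remainder:
  m**4 - 2m**3 + 10m**2 - 9m + 18 = (m - 2)(m**3 + 5m + 6) + (5m**2 - 5m + 30)
  m**3 + 5m + 6 = ((1/5)m + 1/5)(5m**2 - 5m + 30) + (0)
Last nonzero remainder: 5m**2 - 5m + 30. Dividing through by 5 gives the monic gcd m**2 - m + 6.
Cancel m**2 - m + 6 from numerator and denominator to get the reduced form.

(m**2 - m + 3)/(m + 1)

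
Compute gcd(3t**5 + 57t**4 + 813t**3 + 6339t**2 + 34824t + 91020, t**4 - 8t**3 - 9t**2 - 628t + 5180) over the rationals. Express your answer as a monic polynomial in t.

t**2 + 9t + 74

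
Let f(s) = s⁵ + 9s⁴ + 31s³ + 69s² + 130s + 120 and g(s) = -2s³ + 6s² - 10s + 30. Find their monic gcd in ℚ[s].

s² + 5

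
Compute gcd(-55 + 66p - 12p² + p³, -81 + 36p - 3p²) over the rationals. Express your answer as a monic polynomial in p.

1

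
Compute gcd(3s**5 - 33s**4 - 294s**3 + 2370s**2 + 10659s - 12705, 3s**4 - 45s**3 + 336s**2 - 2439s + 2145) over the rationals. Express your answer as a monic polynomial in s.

Apply the Euclidean algorithm:
  3s**5 - 33s**4 - 294s**3 + 2370s**2 + 10659s - 12705 = (s + 4)(3s**4 - 45s**3 + 336s**2 - 2439s + 2145) + (-450s**3 + 3465s**2 + 18270s - 21285)
  3s**4 - 45s**3 + 336s**2 - 2439s + 2145 = (-(1/150)s + 73/1500)(-450s**3 + 3465s**2 + 18270s - 21285) + ((28917/100)s**2 - (86751/25)s + 318087/100)
  -450s**3 + 3465s**2 + 18270s - 21285 = (-(5000/3213)s - 21500/3213)((28917/100)s**2 - (86751/25)s + 318087/100) + (0)
Last nonzero remainder: (28917/100)s**2 - (86751/25)s + 318087/100. Dividing through by 28917/100 gives the monic gcd s**2 - 12s + 11.

s**2 - 12s + 11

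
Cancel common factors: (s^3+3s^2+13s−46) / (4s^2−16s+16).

Apply the Euclidean algorithm:
  s^3+3s^2+13s−46 = ((1/4)s+7/4)(4s^2−16s+16) + (37s−74)
  4s^2−16s+16 = ((4/37)s−8/37)(37s−74) + (0)
Last nonzero remainder: 37s−74. Dividing through by 37 gives the monic gcd s−2.
Cancel s−2 from numerator and denominator to get the reduced form.

(s^2+5s+23)/(4s−8)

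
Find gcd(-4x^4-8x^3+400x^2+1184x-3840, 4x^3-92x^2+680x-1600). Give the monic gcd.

Euclidean algorithm in ℚ[x]:
  -4x^4-8x^3+400x^2+1184x-3840 = (-x-25)(4x^3-92x^2+680x-1600) + (-1220x^2+16584x-43840)
  4x^3-92x^2+680x-1600 = (-(1/305)x+2869/93025)(-1220x^2+16584x-43840) + ((2306304/93025)x-4612608/18605)
  -1220x^2+16584x-43840 = (-(28372625/576576)x+12744425/72072)((2306304/93025)x-4612608/18605) + (0)
Last nonzero remainder: (2306304/93025)x-4612608/18605. Dividing through by 2306304/93025 gives the monic gcd x-10.

x-10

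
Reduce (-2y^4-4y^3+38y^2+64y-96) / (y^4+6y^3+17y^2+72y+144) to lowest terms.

(-2y^2+10y-8)/(y^2-y+12)

By polynomial division,
  -2y^4-4y^3+38y^2+64y-96 = (-2)(y^4+6y^3+17y^2+72y+144) + (8y^3+72y^2+208y+192)
  y^4+6y^3+17y^2+72y+144 = ((1/8)y-3/8)(8y^3+72y^2+208y+192) + (18y^2+126y+216)
  8y^3+72y^2+208y+192 = ((4/9)y+8/9)(18y^2+126y+216) + (0)
Last nonzero remainder: 18y^2+126y+216. Dividing through by 18 gives the monic gcd y^2+7y+12.
Cancel y^2+7y+12 from numerator and denominator to get the reduced form.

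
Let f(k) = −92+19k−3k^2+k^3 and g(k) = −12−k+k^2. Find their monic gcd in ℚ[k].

−4+k

By polynomial division,
  k^3−3k^2+19k−92 = (k−2)(k^2−k−12) + (29k−116)
  k^2−k−12 = ((1/29)k+3/29)(29k−116) + (0)
Last nonzero remainder: 29k−116. Dividing through by 29 gives the monic gcd k−4.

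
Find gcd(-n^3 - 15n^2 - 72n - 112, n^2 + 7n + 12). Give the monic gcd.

Apply the Euclidean algorithm:
  -n^3 - 15n^2 - 72n - 112 = (-n - 8)(n^2 + 7n + 12) + (-4n - 16)
  n^2 + 7n + 12 = (-(1/4)n - 3/4)(-4n - 16) + (0)
Last nonzero remainder: -4n - 16. Dividing through by -4 gives the monic gcd n + 4.

n + 4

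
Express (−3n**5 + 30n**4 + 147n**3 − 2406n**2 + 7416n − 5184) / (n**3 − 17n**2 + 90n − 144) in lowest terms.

Euclidean algorithm in ℚ[n]:
  −3n**5 + 30n**4 + 147n**3 − 2406n**2 + 7416n − 5184 = (−3n**2 − 21n + 60)(n**3 − 17n**2 + 90n − 144) + (72n**2 − 1008n + 3456)
  n**3 − 17n**2 + 90n − 144 = ((1/72)n − 1/24)(72n**2 − 1008n + 3456) + (0)
Last nonzero remainder: 72n**2 − 1008n + 3456. Dividing through by 72 gives the monic gcd n**2 − 14n + 48.
Cancel n**2 − 14n + 48 from numerator and denominator to get the reduced form.

(−3n**3 − 12n**2 + 123n − 108)/(n − 3)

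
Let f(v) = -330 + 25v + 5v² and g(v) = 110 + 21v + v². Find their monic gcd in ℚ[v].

Euclidean algorithm in ℚ[v]:
  5v² + 25v - 330 = (5)(v² + 21v + 110) + (-80v - 880)
  v² + 21v + 110 = (-(1/80)v - 1/8)(-80v - 880) + (0)
Last nonzero remainder: -80v - 880. Dividing through by -80 gives the monic gcd v + 11.

11 + v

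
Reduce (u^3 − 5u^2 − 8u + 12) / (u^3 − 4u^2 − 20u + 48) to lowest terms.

Apply the Euclidean algorithm:
  u^3 − 5u^2 − 8u + 12 = (u^3 − 4u^2 − 20u + 48) + (−u^2 + 12u − 36)
  u^3 − 4u^2 − 20u + 48 = (−u − 8)(−u^2 + 12u − 36) + (40u − 240)
  −u^2 + 12u − 36 = (−(1/40)u + 3/20)(40u − 240) + (0)
Last nonzero remainder: 40u − 240. Dividing through by 40 gives the monic gcd u − 6.
Cancel u − 6 from numerator and denominator to get the reduced form.

(u^2 + u − 2)/(u^2 + 2u − 8)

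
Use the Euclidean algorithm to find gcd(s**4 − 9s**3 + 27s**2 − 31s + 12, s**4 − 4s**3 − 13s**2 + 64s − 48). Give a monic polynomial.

By polynomial division,
  s**4 − 9s**3 + 27s**2 − 31s + 12 = (s**4 − 4s**3 − 13s**2 + 64s − 48) + (−5s**3 + 40s**2 − 95s + 60)
  s**4 − 4s**3 − 13s**2 + 64s − 48 = (−(1/5)s − 4/5)(−5s**3 + 40s**2 − 95s + 60) + (0)
Last nonzero remainder: −5s**3 + 40s**2 − 95s + 60. Dividing through by −5 gives the monic gcd s**3 − 8s**2 + 19s − 12.

s**3 − 8s**2 + 19s − 12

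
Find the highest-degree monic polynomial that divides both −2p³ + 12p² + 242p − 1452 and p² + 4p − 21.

By polynomial division,
  −2p³ + 12p² + 242p − 1452 = (−2p + 20)(p² + 4p − 21) + (120p − 1032)
  p² + 4p − 21 = ((1/120)p + 21/200)(120p − 1032) + (2184/25)
  120p − 1032 = ((125/91)p − 1075/91)(2184/25) + (0)
The last nonzero remainder is the constant 2184/25, so the polynomials are coprime and gcd = 1.

1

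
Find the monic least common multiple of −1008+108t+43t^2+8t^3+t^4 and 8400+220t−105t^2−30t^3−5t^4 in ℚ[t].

5040−1548t−107t^2+3t^3+3t^4+t^5

Euclidean algorithm in ℚ[t]:
  t^4+8t^3+43t^2+108t−1008 = (−1/5)(−5t^4−30t^3−105t^2+220t+8400) + (2t^3+22t^2+152t+672)
  −5t^4−30t^3−105t^2+220t+8400 = (−(5/2)t+25/2)(2t^3+22t^2+152t+672) + (0)
Last nonzero remainder: 2t^3+22t^2+152t+672. Dividing through by 2 gives the monic gcd t^3+11t^2+76t+336.
Then lcm(f, g) = f·g / gcd(f, g); expanding and making the result monic gives the answer.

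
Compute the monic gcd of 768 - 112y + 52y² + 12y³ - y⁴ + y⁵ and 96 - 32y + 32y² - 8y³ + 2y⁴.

By polynomial division,
  y⁵ - y⁴ + 12y³ + 52y² - 112y + 768 = ((1/2)y + 3/2)(2y⁴ - 8y³ + 32y² - 32y + 96) + (8y³ + 20y² - 112y + 624)
  2y⁴ - 8y³ + 32y² - 32y + 96 = ((1/4)y - 13/8)(8y³ + 20y² - 112y + 624) + ((185/2)y² - 370y + 1110)
  8y³ + 20y² - 112y + 624 = ((16/185)y + 104/185)((185/2)y² - 370y + 1110) + (0)
Last nonzero remainder: (185/2)y² - 370y + 1110. Dividing through by 185/2 gives the monic gcd y² - 4y + 12.

12 - 4y + y²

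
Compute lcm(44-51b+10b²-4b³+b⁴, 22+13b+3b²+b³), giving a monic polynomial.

By polynomial division,
  b⁴-4b³+10b²-51b+44 = (b-7)(b³+3b²+13b+22) + (18b²+18b+198)
  b³+3b²+13b+22 = ((1/18)b+1/9)(18b²+18b+198) + (0)
Last nonzero remainder: 18b²+18b+198. Dividing through by 18 gives the monic gcd b²+b+11.
Then lcm(f, g) = f·g / gcd(f, g); expanding and making the result monic gives the answer.

88-58b-31b²+2b³-2b⁴+b⁵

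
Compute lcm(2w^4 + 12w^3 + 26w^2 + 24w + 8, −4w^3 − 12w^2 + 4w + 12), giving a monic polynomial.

w^6 + 8w^5 + 22w^4 + 20w^3 − 11w^2 − 28w − 12

Repeated division with remainder:
  2w^4 + 12w^3 + 26w^2 + 24w + 8 = (−(1/2)w − 3/2)(−4w^3 − 12w^2 + 4w + 12) + (10w^2 + 36w + 26)
  −4w^3 − 12w^2 + 4w + 12 = (−(2/5)w + 6/25)(10w^2 + 36w + 26) + ((144/25)w + 144/25)
  10w^2 + 36w + 26 = ((125/72)w + 325/72)((144/25)w + 144/25) + (0)
Last nonzero remainder: (144/25)w + 144/25. Dividing through by 144/25 gives the monic gcd w + 1.
Then lcm(f, g) = f·g / gcd(f, g); expanding and making the result monic gives the answer.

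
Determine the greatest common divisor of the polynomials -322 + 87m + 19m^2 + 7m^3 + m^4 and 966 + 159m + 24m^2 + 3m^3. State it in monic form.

7 + m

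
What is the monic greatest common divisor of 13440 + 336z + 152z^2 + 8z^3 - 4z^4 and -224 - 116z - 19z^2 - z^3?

8 + z

Euclidean algorithm in ℚ[z]:
  -4z^4 + 8z^3 + 152z^2 + 336z + 13440 = (4z - 84)(-z^3 - 19z^2 - 116z - 224) + (-980z^2 - 8512z - 5376)
  -z^3 - 19z^2 - 116z - 224 = ((1/980)z + 361/34300)(-980z^2 - 8512z - 5376) + (-(25636/1225)z - 205088/1225)
  -980z^2 - 8512z - 5376 = ((300125/6409)z + 205800/6409)(-(25636/1225)z - 205088/1225) + (0)
Last nonzero remainder: -(25636/1225)z - 205088/1225. Dividing through by -25636/1225 gives the monic gcd z + 8.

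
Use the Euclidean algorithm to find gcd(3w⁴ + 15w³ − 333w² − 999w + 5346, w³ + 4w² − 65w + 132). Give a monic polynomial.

w² + 8w − 33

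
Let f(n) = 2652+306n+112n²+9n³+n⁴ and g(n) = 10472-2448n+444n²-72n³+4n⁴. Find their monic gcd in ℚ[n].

By polynomial division,
  n⁴+9n³+112n²+306n+2652 = (1/4)(4n⁴-72n³+444n²-2448n+10472) + (27n³+n²+918n+34)
  4n⁴-72n³+444n²-2448n+10472 = ((4/27)n-1948/729)(27n³+n²+918n+34) + ((226480/729)n²+7700320/729)
  27n³+n²+918n+34 = ((19683/226480)n+729/226480)((226480/729)n²+7700320/729) + (0)
Last nonzero remainder: (226480/729)n²+7700320/729. Dividing through by 226480/729 gives the monic gcd n²+34.

34+n²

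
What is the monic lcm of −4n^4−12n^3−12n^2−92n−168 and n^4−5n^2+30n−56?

n^6+5n^5+n^4+5n^3+64n^2−100n−336

By polynomial division,
  −4n^4−12n^3−12n^2−92n−168 = (−4)(n^4−5n^2+30n−56) + (−12n^3−32n^2+28n−392)
  n^4−5n^2+30n−56 = (−(1/12)n+2/9)(−12n^3−32n^2+28n−392) + ((40/9)n^2−(80/9)n+280/9)
  −12n^3−32n^2+28n−392 = (−(27/10)n−63/5)((40/9)n^2−(80/9)n+280/9) + (0)
Last nonzero remainder: (40/9)n^2−(80/9)n+280/9. Dividing through by 40/9 gives the monic gcd n^2−2n+7.
Then lcm(f, g) = f·g / gcd(f, g); expanding and making the result monic gives the answer.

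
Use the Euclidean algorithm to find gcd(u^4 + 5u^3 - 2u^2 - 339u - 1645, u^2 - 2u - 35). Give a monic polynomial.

Repeated division with remainder:
  u^4 + 5u^3 - 2u^2 - 339u - 1645 = (u^2 + 7u + 47)(u^2 - 2u - 35) + (0)
The last nonzero remainder u^2 - 2u - 35 is already monic.

u^2 - 2u - 35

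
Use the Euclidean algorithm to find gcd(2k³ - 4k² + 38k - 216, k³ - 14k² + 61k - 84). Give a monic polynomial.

Euclidean algorithm in ℚ[k]:
  2k³ - 4k² + 38k - 216 = (2)(k³ - 14k² + 61k - 84) + (24k² - 84k - 48)
  k³ - 14k² + 61k - 84 = ((1/24)k - 7/16)(24k² - 84k - 48) + ((105/4)k - 105)
  24k² - 84k - 48 = ((32/35)k + 16/35)((105/4)k - 105) + (0)
Last nonzero remainder: (105/4)k - 105. Dividing through by 105/4 gives the monic gcd k - 4.

k - 4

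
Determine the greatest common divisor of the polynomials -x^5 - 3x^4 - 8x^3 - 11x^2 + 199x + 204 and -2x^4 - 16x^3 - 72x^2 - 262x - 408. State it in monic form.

x^3 + 5x^2 + 21x + 68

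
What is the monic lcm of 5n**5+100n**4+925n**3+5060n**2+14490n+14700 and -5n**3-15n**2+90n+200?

By polynomial division,
  5n**5+100n**4+925n**3+5060n**2+14490n+14700 = (-n**2-17n-152)(-5n**3-15n**2+90n+200) + (4510n**2+31570n+45100)
  -5n**3-15n**2+90n+200 = (-(1/902)n+2/451)(4510n**2+31570n+45100) + (0)
Last nonzero remainder: 4510n**2+31570n+45100. Dividing through by 4510 gives the monic gcd n**2+7n+10.
Then lcm(f, g) = f·g / gcd(f, g); expanding and making the result monic gives the answer.

n**6+16n**5+105n**4+272n**3-1150n**2-8652n-11760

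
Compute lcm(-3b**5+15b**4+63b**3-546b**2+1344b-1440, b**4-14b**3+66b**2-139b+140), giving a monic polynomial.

Apply the Euclidean algorithm:
  -3b**5+15b**4+63b**3-546b**2+1344b-1440 = (-3b-27)(b**4-14b**3+66b**2-139b+140) + (-117b**3+819b**2-1989b+2340)
  b**4-14b**3+66b**2-139b+140 = (-(1/117)b+7/117)(-117b**3+819b**2-1989b+2340) + (0)
Last nonzero remainder: -117b**3+819b**2-1989b+2340. Dividing through by -117 gives the monic gcd b**3-7b**2+17b-20.
Then lcm(f, g) = f·g / gcd(f, g); expanding and making the result monic gives the answer.

b**6-12b**5+14b**4+329b**3-1722b**2+3616b-3360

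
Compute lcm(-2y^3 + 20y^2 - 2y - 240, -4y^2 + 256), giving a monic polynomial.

Euclidean algorithm in ℚ[y]:
  -2y^3 + 20y^2 - 2y - 240 = ((1/2)y - 5)(-4y^2 + 256) + (-130y + 1040)
  -4y^2 + 256 = ((2/65)y + 16/65)(-130y + 1040) + (0)
Last nonzero remainder: -130y + 1040. Dividing through by -130 gives the monic gcd y - 8.
Then lcm(f, g) = f·g / gcd(f, g); expanding and making the result monic gives the answer.

y^4 - 2y^3 - 79y^2 + 128y + 960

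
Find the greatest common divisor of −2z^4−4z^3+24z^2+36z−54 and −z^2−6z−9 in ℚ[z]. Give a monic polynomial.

Euclidean algorithm in ℚ[z]:
  −2z^4−4z^3+24z^2+36z−54 = (2z^2−8z+6)(−z^2−6z−9) + (0)
Last nonzero remainder: −z^2−6z−9. Dividing through by −1 gives the monic gcd z^2+6z+9.

z^2+6z+9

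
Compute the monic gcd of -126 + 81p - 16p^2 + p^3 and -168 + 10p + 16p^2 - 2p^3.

-7 + p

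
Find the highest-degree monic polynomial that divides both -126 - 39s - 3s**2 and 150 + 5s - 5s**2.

1

Repeated division with remainder:
  -3s**2 - 39s - 126 = (3/5)(-5s**2 + 5s + 150) + (-42s - 216)
  -5s**2 + 5s + 150 = ((5/42)s - 215/294)(-42s - 216) + (-390/49)
  -42s - 216 = ((343/65)s + 1764/65)(-390/49) + (0)
The last nonzero remainder is the constant -390/49, so the polynomials are coprime and gcd = 1.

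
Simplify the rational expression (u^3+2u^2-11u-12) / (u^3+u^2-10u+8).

Repeated division with remainder:
  u^3+2u^2-11u-12 = (u^3+u^2-10u+8) + (u^2-u-20)
  u^3+u^2-10u+8 = (u+2)(u^2-u-20) + (12u+48)
  u^2-u-20 = ((1/12)u-5/12)(12u+48) + (0)
Last nonzero remainder: 12u+48. Dividing through by 12 gives the monic gcd u+4.
Cancel u+4 from numerator and denominator to get the reduced form.

(u^2-2u-3)/(u^2-3u+2)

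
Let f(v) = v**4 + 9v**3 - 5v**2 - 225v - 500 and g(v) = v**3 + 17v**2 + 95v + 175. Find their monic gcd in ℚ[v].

v**2 + 10v + 25

By polynomial division,
  v**4 + 9v**3 - 5v**2 - 225v - 500 = (v - 8)(v**3 + 17v**2 + 95v + 175) + (36v**2 + 360v + 900)
  v**3 + 17v**2 + 95v + 175 = ((1/36)v + 7/36)(36v**2 + 360v + 900) + (0)
Last nonzero remainder: 36v**2 + 360v + 900. Dividing through by 36 gives the monic gcd v**2 + 10v + 25.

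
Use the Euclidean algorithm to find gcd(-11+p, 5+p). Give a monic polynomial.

By polynomial division,
  p-11 = (p+5) + (-16)
  p+5 = (-(1/16)p-5/16)(-16) + (0)
The last nonzero remainder is the constant -16, so the polynomials are coprime and gcd = 1.

1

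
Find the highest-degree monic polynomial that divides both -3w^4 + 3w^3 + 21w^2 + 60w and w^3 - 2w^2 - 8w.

w^2 - 4w

Apply the Euclidean algorithm:
  -3w^4 + 3w^3 + 21w^2 + 60w = (-3w - 3)(w^3 - 2w^2 - 8w) + (-9w^2 + 36w)
  w^3 - 2w^2 - 8w = (-(1/9)w - 2/9)(-9w^2 + 36w) + (0)
Last nonzero remainder: -9w^2 + 36w. Dividing through by -9 gives the monic gcd w^2 - 4w.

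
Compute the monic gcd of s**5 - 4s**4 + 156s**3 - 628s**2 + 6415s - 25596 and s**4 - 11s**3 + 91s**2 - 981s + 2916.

By polynomial division,
  s**5 - 4s**4 + 156s**3 - 628s**2 + 6415s - 25596 = (s + 7)(s**4 - 11s**3 + 91s**2 - 981s + 2916) + (142s**3 - 284s**2 + 10366s - 46008)
  s**4 - 11s**3 + 91s**2 - 981s + 2916 = ((1/142)s - 9/142)(142s**3 - 284s**2 + 10366s - 46008) + (0)
Last nonzero remainder: 142s**3 - 284s**2 + 10366s - 46008. Dividing through by 142 gives the monic gcd s**3 - 2s**2 + 73s - 324.

s**3 - 2s**2 + 73s - 324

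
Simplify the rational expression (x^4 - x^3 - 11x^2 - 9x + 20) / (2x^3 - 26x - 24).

(x^3 + 3x^2 + x - 5)/(2x^2 + 8x + 6)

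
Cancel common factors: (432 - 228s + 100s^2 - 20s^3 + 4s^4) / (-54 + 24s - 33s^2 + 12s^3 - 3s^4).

Repeated division with remainder:
  4s^4 - 20s^3 + 100s^2 - 228s + 432 = (-4/3)(-3s^4 + 12s^3 - 33s^2 + 24s - 54) + (-4s^3 + 56s^2 - 196s + 360)
  -3s^4 + 12s^3 - 33s^2 + 24s - 54 = ((3/4)s + 15/2)(-4s^3 + 56s^2 - 196s + 360) + (-306s^2 + 1224s - 2754)
  -4s^3 + 56s^2 - 196s + 360 = ((2/153)s - 20/153)(-306s^2 + 1224s - 2754) + (0)
Last nonzero remainder: -306s^2 + 1224s - 2754. Dividing through by -306 gives the monic gcd s^2 - 4s + 9.
Cancel s^2 - 4s + 9 from numerator and denominator to get the reduced form.

(-48 + 4s - 4s^2)/(6 + 3s^2)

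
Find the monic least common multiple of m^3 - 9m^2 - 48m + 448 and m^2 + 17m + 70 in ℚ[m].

m^4 + m^3 - 138m^2 - 32m + 4480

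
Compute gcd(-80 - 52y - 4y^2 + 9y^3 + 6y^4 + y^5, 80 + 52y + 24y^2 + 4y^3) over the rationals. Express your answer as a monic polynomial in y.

Repeated division with remainder:
  y^5 + 6y^4 + 9y^3 - 4y^2 - 52y - 80 = ((1/4)y^2 - 1)(4y^3 + 24y^2 + 52y + 80) + (0)
Last nonzero remainder: 4y^3 + 24y^2 + 52y + 80. Dividing through by 4 gives the monic gcd y^3 + 6y^2 + 13y + 20.

20 + 13y + 6y^2 + y^3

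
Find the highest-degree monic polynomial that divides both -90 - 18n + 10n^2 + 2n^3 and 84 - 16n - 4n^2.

-3 + n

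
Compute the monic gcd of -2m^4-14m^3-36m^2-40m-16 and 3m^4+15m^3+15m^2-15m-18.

m^2+3m+2

Repeated division with remainder:
  -2m^4-14m^3-36m^2-40m-16 = (-2/3)(3m^4+15m^3+15m^2-15m-18) + (-4m^3-26m^2-50m-28)
  3m^4+15m^3+15m^2-15m-18 = (-(3/4)m+9/8)(-4m^3-26m^2-50m-28) + ((27/4)m^2+(81/4)m+27/2)
  -4m^3-26m^2-50m-28 = (-(16/27)m-56/27)((27/4)m^2+(81/4)m+27/2) + (0)
Last nonzero remainder: (27/4)m^2+(81/4)m+27/2. Dividing through by 27/4 gives the monic gcd m^2+3m+2.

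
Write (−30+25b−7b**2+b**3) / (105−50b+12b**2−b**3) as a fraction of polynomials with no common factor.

By polynomial division,
  b**3−7b**2+25b−30 = (−1)(−b**3+12b**2−50b+105) + (5b**2−25b+75)
  −b**3+12b**2−50b+105 = (−(1/5)b+7/5)(5b**2−25b+75) + (0)
Last nonzero remainder: 5b**2−25b+75. Dividing through by 5 gives the monic gcd b**2−5b+15.
Cancel b**2−5b+15 from numerator and denominator to get the reduced form.

(2−b)/(−7+b)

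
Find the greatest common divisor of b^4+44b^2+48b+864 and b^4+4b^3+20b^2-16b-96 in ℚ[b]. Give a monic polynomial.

b^2+4b+24

Euclidean algorithm in ℚ[b]:
  b^4+44b^2+48b+864 = (b^4+4b^3+20b^2-16b-96) + (-4b^3+24b^2+64b+960)
  b^4+4b^3+20b^2-16b-96 = (-(1/4)b-5/2)(-4b^3+24b^2+64b+960) + (96b^2+384b+2304)
  -4b^3+24b^2+64b+960 = (-(1/24)b+5/12)(96b^2+384b+2304) + (0)
Last nonzero remainder: 96b^2+384b+2304. Dividing through by 96 gives the monic gcd b^2+4b+24.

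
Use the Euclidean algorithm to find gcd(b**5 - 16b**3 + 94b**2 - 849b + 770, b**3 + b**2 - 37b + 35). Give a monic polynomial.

b**3 + b**2 - 37b + 35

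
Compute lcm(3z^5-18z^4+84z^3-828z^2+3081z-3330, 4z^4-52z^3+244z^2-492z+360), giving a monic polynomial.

Repeated division with remainder:
  3z^5-18z^4+84z^3-828z^2+3081z-3330 = ((3/4)z+21/4)(4z^4-52z^3+244z^2-492z+360) + (174z^3-1740z^2+5394z-5220)
  4z^4-52z^3+244z^2-492z+360 = ((2/87)z-2/29)(174z^3-1740z^2+5394z-5220) + (0)
Last nonzero remainder: 174z^3-1740z^2+5394z-5220. Dividing through by 174 gives the monic gcd z^3-10z^2+31z-30.
Then lcm(f, g) = f·g / gcd(f, g); expanding and making the result monic gives the answer.

z^6-9z^5+46z^4-360z^3+1855z^2-4191z+3330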